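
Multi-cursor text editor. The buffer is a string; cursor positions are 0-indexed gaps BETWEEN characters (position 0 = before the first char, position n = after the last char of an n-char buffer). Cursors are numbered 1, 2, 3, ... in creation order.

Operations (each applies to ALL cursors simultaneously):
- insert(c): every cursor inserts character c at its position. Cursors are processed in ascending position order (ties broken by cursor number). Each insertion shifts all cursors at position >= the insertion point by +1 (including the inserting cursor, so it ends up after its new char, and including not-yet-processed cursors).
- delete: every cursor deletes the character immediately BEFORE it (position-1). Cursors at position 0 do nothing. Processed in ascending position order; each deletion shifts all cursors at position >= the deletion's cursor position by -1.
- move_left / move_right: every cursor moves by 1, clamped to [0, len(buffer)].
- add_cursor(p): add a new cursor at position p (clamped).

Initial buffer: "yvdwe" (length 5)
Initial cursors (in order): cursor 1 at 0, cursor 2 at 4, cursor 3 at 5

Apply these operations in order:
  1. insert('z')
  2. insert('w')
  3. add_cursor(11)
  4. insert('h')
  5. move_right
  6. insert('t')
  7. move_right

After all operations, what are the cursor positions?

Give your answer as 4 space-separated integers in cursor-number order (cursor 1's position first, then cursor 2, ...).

Answer: 6 14 19 19

Derivation:
After op 1 (insert('z')): buffer="zyvdwzez" (len 8), cursors c1@1 c2@6 c3@8, authorship 1....2.3
After op 2 (insert('w')): buffer="zwyvdwzwezw" (len 11), cursors c1@2 c2@8 c3@11, authorship 11....22.33
After op 3 (add_cursor(11)): buffer="zwyvdwzwezw" (len 11), cursors c1@2 c2@8 c3@11 c4@11, authorship 11....22.33
After op 4 (insert('h')): buffer="zwhyvdwzwhezwhh" (len 15), cursors c1@3 c2@10 c3@15 c4@15, authorship 111....222.3334
After op 5 (move_right): buffer="zwhyvdwzwhezwhh" (len 15), cursors c1@4 c2@11 c3@15 c4@15, authorship 111....222.3334
After op 6 (insert('t')): buffer="zwhytvdwzwhetzwhhtt" (len 19), cursors c1@5 c2@13 c3@19 c4@19, authorship 111.1...222.2333434
After op 7 (move_right): buffer="zwhytvdwzwhetzwhhtt" (len 19), cursors c1@6 c2@14 c3@19 c4@19, authorship 111.1...222.2333434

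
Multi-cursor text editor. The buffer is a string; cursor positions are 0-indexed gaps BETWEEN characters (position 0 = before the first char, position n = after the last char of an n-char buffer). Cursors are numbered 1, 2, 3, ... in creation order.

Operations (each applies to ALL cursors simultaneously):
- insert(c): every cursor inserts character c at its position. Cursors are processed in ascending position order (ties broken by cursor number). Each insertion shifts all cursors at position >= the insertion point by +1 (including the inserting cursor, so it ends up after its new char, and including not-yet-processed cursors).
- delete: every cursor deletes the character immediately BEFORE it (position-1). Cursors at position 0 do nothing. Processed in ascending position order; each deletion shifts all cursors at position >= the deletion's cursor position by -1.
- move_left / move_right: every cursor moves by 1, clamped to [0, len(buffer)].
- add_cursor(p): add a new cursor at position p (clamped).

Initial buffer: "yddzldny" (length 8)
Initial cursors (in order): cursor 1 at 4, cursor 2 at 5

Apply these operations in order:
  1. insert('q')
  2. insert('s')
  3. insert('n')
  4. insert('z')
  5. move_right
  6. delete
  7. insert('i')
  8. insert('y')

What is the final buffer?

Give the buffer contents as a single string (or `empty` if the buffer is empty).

Answer: yddzqsnziyqsnziyny

Derivation:
After op 1 (insert('q')): buffer="yddzqlqdny" (len 10), cursors c1@5 c2@7, authorship ....1.2...
After op 2 (insert('s')): buffer="yddzqslqsdny" (len 12), cursors c1@6 c2@9, authorship ....11.22...
After op 3 (insert('n')): buffer="yddzqsnlqsndny" (len 14), cursors c1@7 c2@11, authorship ....111.222...
After op 4 (insert('z')): buffer="yddzqsnzlqsnzdny" (len 16), cursors c1@8 c2@13, authorship ....1111.2222...
After op 5 (move_right): buffer="yddzqsnzlqsnzdny" (len 16), cursors c1@9 c2@14, authorship ....1111.2222...
After op 6 (delete): buffer="yddzqsnzqsnzny" (len 14), cursors c1@8 c2@12, authorship ....11112222..
After op 7 (insert('i')): buffer="yddzqsnziqsnziny" (len 16), cursors c1@9 c2@14, authorship ....1111122222..
After op 8 (insert('y')): buffer="yddzqsnziyqsnziyny" (len 18), cursors c1@10 c2@16, authorship ....111111222222..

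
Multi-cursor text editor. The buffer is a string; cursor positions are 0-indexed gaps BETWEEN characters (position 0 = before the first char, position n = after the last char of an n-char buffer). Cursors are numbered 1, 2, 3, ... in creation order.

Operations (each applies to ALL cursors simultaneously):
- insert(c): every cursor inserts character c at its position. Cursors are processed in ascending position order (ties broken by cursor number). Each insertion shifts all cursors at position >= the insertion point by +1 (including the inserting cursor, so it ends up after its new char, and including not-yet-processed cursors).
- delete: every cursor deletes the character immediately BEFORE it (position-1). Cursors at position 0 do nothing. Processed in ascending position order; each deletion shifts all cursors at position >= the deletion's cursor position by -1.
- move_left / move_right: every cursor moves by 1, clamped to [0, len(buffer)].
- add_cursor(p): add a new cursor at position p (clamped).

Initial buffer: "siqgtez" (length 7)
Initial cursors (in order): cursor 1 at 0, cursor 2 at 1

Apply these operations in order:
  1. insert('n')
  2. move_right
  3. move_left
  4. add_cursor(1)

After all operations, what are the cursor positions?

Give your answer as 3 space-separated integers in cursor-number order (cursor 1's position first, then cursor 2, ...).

After op 1 (insert('n')): buffer="nsniqgtez" (len 9), cursors c1@1 c2@3, authorship 1.2......
After op 2 (move_right): buffer="nsniqgtez" (len 9), cursors c1@2 c2@4, authorship 1.2......
After op 3 (move_left): buffer="nsniqgtez" (len 9), cursors c1@1 c2@3, authorship 1.2......
After op 4 (add_cursor(1)): buffer="nsniqgtez" (len 9), cursors c1@1 c3@1 c2@3, authorship 1.2......

Answer: 1 3 1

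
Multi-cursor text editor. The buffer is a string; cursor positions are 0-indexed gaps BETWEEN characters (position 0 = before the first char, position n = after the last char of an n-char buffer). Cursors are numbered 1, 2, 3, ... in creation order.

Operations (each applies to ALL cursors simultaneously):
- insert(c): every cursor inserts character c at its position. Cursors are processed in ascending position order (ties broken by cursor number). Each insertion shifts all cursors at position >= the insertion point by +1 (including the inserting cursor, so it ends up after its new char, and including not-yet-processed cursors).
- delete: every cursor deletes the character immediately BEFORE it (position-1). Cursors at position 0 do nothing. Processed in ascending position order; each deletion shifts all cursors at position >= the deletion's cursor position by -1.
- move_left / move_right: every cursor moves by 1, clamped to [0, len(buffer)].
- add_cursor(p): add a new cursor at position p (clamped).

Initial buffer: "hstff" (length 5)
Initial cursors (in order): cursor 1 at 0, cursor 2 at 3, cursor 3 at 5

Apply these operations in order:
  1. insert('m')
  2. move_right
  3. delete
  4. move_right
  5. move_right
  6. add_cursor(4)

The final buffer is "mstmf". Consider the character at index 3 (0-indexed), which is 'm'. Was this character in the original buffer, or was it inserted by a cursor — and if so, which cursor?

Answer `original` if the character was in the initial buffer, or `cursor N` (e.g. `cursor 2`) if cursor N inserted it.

Answer: cursor 2

Derivation:
After op 1 (insert('m')): buffer="mhstmffm" (len 8), cursors c1@1 c2@5 c3@8, authorship 1...2..3
After op 2 (move_right): buffer="mhstmffm" (len 8), cursors c1@2 c2@6 c3@8, authorship 1...2..3
After op 3 (delete): buffer="mstmf" (len 5), cursors c1@1 c2@4 c3@5, authorship 1..2.
After op 4 (move_right): buffer="mstmf" (len 5), cursors c1@2 c2@5 c3@5, authorship 1..2.
After op 5 (move_right): buffer="mstmf" (len 5), cursors c1@3 c2@5 c3@5, authorship 1..2.
After op 6 (add_cursor(4)): buffer="mstmf" (len 5), cursors c1@3 c4@4 c2@5 c3@5, authorship 1..2.
Authorship (.=original, N=cursor N): 1 . . 2 .
Index 3: author = 2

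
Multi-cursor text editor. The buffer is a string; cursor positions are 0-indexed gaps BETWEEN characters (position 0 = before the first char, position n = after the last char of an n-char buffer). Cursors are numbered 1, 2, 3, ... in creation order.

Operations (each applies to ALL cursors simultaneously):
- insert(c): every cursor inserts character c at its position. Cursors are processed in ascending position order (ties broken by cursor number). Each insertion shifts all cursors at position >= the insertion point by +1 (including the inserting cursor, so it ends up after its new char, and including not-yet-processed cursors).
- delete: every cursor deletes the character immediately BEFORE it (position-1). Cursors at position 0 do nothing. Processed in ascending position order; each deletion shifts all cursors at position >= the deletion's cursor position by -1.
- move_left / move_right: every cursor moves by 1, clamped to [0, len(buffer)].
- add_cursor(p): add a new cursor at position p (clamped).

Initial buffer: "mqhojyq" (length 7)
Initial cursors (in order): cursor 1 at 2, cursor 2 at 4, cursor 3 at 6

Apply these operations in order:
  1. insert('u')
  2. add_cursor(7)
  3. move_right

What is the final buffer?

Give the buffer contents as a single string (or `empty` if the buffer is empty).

After op 1 (insert('u')): buffer="mquhoujyuq" (len 10), cursors c1@3 c2@6 c3@9, authorship ..1..2..3.
After op 2 (add_cursor(7)): buffer="mquhoujyuq" (len 10), cursors c1@3 c2@6 c4@7 c3@9, authorship ..1..2..3.
After op 3 (move_right): buffer="mquhoujyuq" (len 10), cursors c1@4 c2@7 c4@8 c3@10, authorship ..1..2..3.

Answer: mquhoujyuq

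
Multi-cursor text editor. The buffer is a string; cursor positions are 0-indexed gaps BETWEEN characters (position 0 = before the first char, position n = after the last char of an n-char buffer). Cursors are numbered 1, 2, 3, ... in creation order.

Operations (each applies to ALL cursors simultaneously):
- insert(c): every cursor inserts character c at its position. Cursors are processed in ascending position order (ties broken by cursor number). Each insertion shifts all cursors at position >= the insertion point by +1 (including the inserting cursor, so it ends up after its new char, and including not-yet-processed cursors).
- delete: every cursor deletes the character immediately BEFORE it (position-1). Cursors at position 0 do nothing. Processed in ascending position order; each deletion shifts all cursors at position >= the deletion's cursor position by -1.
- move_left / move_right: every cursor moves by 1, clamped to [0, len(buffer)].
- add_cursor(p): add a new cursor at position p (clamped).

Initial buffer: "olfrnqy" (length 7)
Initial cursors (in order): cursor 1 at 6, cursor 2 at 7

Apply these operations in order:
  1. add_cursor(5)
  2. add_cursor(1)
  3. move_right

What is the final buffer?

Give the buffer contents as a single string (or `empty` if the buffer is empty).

After op 1 (add_cursor(5)): buffer="olfrnqy" (len 7), cursors c3@5 c1@6 c2@7, authorship .......
After op 2 (add_cursor(1)): buffer="olfrnqy" (len 7), cursors c4@1 c3@5 c1@6 c2@7, authorship .......
After op 3 (move_right): buffer="olfrnqy" (len 7), cursors c4@2 c3@6 c1@7 c2@7, authorship .......

Answer: olfrnqy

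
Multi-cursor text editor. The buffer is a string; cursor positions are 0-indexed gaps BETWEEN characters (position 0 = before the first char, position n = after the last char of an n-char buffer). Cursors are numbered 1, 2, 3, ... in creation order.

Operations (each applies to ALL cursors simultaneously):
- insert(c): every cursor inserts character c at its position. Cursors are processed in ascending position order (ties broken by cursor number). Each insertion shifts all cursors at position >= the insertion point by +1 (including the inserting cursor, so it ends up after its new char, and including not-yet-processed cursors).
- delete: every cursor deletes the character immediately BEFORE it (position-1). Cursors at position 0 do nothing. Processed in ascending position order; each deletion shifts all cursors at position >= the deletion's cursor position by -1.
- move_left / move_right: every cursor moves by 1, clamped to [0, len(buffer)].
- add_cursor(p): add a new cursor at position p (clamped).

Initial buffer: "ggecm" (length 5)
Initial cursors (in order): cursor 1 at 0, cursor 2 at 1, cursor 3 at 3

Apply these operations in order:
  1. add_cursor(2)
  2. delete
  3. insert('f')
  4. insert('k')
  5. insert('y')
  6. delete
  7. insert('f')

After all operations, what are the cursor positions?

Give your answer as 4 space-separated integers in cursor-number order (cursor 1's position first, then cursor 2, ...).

After op 1 (add_cursor(2)): buffer="ggecm" (len 5), cursors c1@0 c2@1 c4@2 c3@3, authorship .....
After op 2 (delete): buffer="cm" (len 2), cursors c1@0 c2@0 c3@0 c4@0, authorship ..
After op 3 (insert('f')): buffer="ffffcm" (len 6), cursors c1@4 c2@4 c3@4 c4@4, authorship 1234..
After op 4 (insert('k')): buffer="ffffkkkkcm" (len 10), cursors c1@8 c2@8 c3@8 c4@8, authorship 12341234..
After op 5 (insert('y')): buffer="ffffkkkkyyyycm" (len 14), cursors c1@12 c2@12 c3@12 c4@12, authorship 123412341234..
After op 6 (delete): buffer="ffffkkkkcm" (len 10), cursors c1@8 c2@8 c3@8 c4@8, authorship 12341234..
After op 7 (insert('f')): buffer="ffffkkkkffffcm" (len 14), cursors c1@12 c2@12 c3@12 c4@12, authorship 123412341234..

Answer: 12 12 12 12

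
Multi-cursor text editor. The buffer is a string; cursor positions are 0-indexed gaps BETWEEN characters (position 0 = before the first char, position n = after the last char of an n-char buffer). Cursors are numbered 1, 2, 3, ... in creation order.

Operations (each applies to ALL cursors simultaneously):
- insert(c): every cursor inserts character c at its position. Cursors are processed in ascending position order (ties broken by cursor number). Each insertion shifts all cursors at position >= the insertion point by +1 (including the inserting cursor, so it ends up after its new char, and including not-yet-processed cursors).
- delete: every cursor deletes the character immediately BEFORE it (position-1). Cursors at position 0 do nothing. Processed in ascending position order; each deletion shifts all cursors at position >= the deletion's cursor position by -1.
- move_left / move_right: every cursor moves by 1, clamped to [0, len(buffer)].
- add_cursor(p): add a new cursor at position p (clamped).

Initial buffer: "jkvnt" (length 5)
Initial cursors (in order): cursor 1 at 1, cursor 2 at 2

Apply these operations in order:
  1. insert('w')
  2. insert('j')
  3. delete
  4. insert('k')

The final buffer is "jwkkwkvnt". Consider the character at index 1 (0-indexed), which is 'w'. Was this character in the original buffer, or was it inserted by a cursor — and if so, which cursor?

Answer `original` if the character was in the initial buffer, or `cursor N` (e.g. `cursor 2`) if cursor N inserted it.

After op 1 (insert('w')): buffer="jwkwvnt" (len 7), cursors c1@2 c2@4, authorship .1.2...
After op 2 (insert('j')): buffer="jwjkwjvnt" (len 9), cursors c1@3 c2@6, authorship .11.22...
After op 3 (delete): buffer="jwkwvnt" (len 7), cursors c1@2 c2@4, authorship .1.2...
After op 4 (insert('k')): buffer="jwkkwkvnt" (len 9), cursors c1@3 c2@6, authorship .11.22...
Authorship (.=original, N=cursor N): . 1 1 . 2 2 . . .
Index 1: author = 1

Answer: cursor 1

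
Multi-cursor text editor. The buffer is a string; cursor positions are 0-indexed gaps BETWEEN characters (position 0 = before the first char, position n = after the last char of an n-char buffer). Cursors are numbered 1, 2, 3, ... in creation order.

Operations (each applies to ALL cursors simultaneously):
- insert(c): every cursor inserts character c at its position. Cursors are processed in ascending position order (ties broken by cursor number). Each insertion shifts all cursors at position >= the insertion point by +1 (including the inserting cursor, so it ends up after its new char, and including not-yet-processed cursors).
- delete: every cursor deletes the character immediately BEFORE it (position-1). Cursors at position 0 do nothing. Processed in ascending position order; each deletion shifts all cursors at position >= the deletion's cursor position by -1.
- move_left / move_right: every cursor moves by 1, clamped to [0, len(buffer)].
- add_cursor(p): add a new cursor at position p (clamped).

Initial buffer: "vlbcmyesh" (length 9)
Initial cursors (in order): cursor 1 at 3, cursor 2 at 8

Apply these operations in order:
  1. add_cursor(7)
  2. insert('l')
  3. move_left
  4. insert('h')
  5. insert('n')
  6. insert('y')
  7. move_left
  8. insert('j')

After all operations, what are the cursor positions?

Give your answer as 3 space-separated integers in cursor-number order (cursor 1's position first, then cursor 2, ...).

After op 1 (add_cursor(7)): buffer="vlbcmyesh" (len 9), cursors c1@3 c3@7 c2@8, authorship .........
After op 2 (insert('l')): buffer="vlblcmyelslh" (len 12), cursors c1@4 c3@9 c2@11, authorship ...1....3.2.
After op 3 (move_left): buffer="vlblcmyelslh" (len 12), cursors c1@3 c3@8 c2@10, authorship ...1....3.2.
After op 4 (insert('h')): buffer="vlbhlcmyehlshlh" (len 15), cursors c1@4 c3@10 c2@13, authorship ...11....33.22.
After op 5 (insert('n')): buffer="vlbhnlcmyehnlshnlh" (len 18), cursors c1@5 c3@12 c2@16, authorship ...111....333.222.
After op 6 (insert('y')): buffer="vlbhnylcmyehnylshnylh" (len 21), cursors c1@6 c3@14 c2@19, authorship ...1111....3333.2222.
After op 7 (move_left): buffer="vlbhnylcmyehnylshnylh" (len 21), cursors c1@5 c3@13 c2@18, authorship ...1111....3333.2222.
After op 8 (insert('j')): buffer="vlbhnjylcmyehnjylshnjylh" (len 24), cursors c1@6 c3@15 c2@21, authorship ...11111....33333.22222.

Answer: 6 21 15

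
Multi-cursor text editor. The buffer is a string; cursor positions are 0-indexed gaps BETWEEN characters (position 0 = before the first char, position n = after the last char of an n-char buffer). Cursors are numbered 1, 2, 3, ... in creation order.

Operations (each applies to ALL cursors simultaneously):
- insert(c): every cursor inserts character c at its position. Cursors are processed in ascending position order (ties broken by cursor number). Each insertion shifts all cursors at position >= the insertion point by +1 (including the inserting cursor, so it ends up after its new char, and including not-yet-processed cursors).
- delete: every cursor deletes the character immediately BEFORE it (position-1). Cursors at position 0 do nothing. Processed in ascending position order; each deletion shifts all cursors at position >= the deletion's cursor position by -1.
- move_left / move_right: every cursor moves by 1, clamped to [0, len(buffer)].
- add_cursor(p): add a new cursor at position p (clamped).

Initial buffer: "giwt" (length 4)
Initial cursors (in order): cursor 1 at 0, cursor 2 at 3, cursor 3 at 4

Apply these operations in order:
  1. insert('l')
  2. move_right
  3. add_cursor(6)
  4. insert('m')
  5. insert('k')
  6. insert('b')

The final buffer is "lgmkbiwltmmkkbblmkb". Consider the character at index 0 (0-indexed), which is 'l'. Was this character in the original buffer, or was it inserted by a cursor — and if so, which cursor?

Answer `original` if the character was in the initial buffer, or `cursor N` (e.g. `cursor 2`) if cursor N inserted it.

After op 1 (insert('l')): buffer="lgiwltl" (len 7), cursors c1@1 c2@5 c3@7, authorship 1...2.3
After op 2 (move_right): buffer="lgiwltl" (len 7), cursors c1@2 c2@6 c3@7, authorship 1...2.3
After op 3 (add_cursor(6)): buffer="lgiwltl" (len 7), cursors c1@2 c2@6 c4@6 c3@7, authorship 1...2.3
After op 4 (insert('m')): buffer="lgmiwltmmlm" (len 11), cursors c1@3 c2@9 c4@9 c3@11, authorship 1.1..2.2433
After op 5 (insert('k')): buffer="lgmkiwltmmkklmk" (len 15), cursors c1@4 c2@12 c4@12 c3@15, authorship 1.11..2.2424333
After op 6 (insert('b')): buffer="lgmkbiwltmmkkbblmkb" (len 19), cursors c1@5 c2@15 c4@15 c3@19, authorship 1.111..2.2424243333
Authorship (.=original, N=cursor N): 1 . 1 1 1 . . 2 . 2 4 2 4 2 4 3 3 3 3
Index 0: author = 1

Answer: cursor 1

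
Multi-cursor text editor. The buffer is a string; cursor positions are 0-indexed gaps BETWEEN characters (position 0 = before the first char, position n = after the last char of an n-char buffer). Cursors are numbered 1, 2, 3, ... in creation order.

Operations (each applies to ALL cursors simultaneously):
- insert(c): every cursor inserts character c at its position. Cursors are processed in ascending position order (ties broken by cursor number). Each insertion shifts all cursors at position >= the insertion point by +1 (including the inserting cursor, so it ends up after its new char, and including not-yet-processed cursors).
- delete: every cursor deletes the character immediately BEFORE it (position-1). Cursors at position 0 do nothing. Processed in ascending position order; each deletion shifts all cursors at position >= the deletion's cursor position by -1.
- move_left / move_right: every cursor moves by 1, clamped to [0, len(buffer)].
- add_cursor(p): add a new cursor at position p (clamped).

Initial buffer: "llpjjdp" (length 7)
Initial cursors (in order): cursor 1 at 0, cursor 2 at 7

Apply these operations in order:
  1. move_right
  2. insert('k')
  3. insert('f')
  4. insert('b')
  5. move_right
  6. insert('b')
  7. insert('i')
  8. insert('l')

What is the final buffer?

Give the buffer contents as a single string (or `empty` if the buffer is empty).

After op 1 (move_right): buffer="llpjjdp" (len 7), cursors c1@1 c2@7, authorship .......
After op 2 (insert('k')): buffer="lklpjjdpk" (len 9), cursors c1@2 c2@9, authorship .1......2
After op 3 (insert('f')): buffer="lkflpjjdpkf" (len 11), cursors c1@3 c2@11, authorship .11......22
After op 4 (insert('b')): buffer="lkfblpjjdpkfb" (len 13), cursors c1@4 c2@13, authorship .111......222
After op 5 (move_right): buffer="lkfblpjjdpkfb" (len 13), cursors c1@5 c2@13, authorship .111......222
After op 6 (insert('b')): buffer="lkfblbpjjdpkfbb" (len 15), cursors c1@6 c2@15, authorship .111.1.....2222
After op 7 (insert('i')): buffer="lkfblbipjjdpkfbbi" (len 17), cursors c1@7 c2@17, authorship .111.11.....22222
After op 8 (insert('l')): buffer="lkfblbilpjjdpkfbbil" (len 19), cursors c1@8 c2@19, authorship .111.111.....222222

Answer: lkfblbilpjjdpkfbbil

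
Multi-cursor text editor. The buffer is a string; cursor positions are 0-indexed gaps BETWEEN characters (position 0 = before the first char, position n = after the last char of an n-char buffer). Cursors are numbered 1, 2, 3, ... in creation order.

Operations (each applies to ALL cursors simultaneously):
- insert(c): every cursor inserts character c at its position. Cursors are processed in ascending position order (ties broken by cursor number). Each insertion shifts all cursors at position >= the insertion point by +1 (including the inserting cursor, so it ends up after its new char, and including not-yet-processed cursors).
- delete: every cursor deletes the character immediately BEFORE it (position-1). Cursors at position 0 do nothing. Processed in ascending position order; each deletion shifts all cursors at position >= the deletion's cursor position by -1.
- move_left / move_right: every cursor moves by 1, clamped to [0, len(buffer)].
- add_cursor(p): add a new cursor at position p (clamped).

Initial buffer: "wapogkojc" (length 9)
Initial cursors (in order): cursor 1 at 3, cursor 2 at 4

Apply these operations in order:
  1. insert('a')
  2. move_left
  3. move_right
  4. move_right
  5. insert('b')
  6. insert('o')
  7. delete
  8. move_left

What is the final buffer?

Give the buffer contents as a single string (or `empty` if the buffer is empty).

After op 1 (insert('a')): buffer="wapaoagkojc" (len 11), cursors c1@4 c2@6, authorship ...1.2.....
After op 2 (move_left): buffer="wapaoagkojc" (len 11), cursors c1@3 c2@5, authorship ...1.2.....
After op 3 (move_right): buffer="wapaoagkojc" (len 11), cursors c1@4 c2@6, authorship ...1.2.....
After op 4 (move_right): buffer="wapaoagkojc" (len 11), cursors c1@5 c2@7, authorship ...1.2.....
After op 5 (insert('b')): buffer="wapaobagbkojc" (len 13), cursors c1@6 c2@9, authorship ...1.12.2....
After op 6 (insert('o')): buffer="wapaoboagbokojc" (len 15), cursors c1@7 c2@11, authorship ...1.112.22....
After op 7 (delete): buffer="wapaobagbkojc" (len 13), cursors c1@6 c2@9, authorship ...1.12.2....
After op 8 (move_left): buffer="wapaobagbkojc" (len 13), cursors c1@5 c2@8, authorship ...1.12.2....

Answer: wapaobagbkojc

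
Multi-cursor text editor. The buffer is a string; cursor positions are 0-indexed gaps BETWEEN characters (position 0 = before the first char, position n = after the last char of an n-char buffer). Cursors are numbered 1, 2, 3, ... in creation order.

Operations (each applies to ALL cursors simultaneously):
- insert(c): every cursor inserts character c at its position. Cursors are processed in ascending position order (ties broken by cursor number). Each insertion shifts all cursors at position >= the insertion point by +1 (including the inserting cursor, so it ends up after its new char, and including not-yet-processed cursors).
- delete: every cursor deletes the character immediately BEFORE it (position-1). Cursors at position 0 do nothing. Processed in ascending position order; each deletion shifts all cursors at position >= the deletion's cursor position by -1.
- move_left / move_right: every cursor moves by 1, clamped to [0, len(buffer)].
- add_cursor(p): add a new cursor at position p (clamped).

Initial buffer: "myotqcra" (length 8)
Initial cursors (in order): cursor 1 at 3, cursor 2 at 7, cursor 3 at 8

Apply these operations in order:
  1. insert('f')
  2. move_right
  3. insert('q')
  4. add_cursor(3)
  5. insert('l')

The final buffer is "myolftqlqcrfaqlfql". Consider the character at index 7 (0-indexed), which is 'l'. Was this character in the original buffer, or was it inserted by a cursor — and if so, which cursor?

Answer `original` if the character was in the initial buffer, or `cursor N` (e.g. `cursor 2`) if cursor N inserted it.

After op 1 (insert('f')): buffer="myoftqcrfaf" (len 11), cursors c1@4 c2@9 c3@11, authorship ...1....2.3
After op 2 (move_right): buffer="myoftqcrfaf" (len 11), cursors c1@5 c2@10 c3@11, authorship ...1....2.3
After op 3 (insert('q')): buffer="myoftqqcrfaqfq" (len 14), cursors c1@6 c2@12 c3@14, authorship ...1.1...2.233
After op 4 (add_cursor(3)): buffer="myoftqqcrfaqfq" (len 14), cursors c4@3 c1@6 c2@12 c3@14, authorship ...1.1...2.233
After op 5 (insert('l')): buffer="myolftqlqcrfaqlfql" (len 18), cursors c4@4 c1@8 c2@15 c3@18, authorship ...41.11...2.22333
Authorship (.=original, N=cursor N): . . . 4 1 . 1 1 . . . 2 . 2 2 3 3 3
Index 7: author = 1

Answer: cursor 1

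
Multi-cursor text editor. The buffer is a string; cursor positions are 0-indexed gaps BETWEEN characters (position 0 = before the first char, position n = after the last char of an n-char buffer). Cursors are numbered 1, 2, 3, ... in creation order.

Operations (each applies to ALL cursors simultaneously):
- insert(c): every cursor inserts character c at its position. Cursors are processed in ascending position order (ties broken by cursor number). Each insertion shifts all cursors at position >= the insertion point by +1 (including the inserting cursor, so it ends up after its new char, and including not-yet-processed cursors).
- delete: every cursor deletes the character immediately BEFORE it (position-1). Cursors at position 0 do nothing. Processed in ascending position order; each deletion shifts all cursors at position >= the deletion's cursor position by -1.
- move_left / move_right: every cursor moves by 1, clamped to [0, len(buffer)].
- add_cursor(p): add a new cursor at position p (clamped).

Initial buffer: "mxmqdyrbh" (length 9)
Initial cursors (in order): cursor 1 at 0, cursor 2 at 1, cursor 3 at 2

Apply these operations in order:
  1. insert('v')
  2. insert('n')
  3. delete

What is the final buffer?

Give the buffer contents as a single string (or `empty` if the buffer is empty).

Answer: vmvxvmqdyrbh

Derivation:
After op 1 (insert('v')): buffer="vmvxvmqdyrbh" (len 12), cursors c1@1 c2@3 c3@5, authorship 1.2.3.......
After op 2 (insert('n')): buffer="vnmvnxvnmqdyrbh" (len 15), cursors c1@2 c2@5 c3@8, authorship 11.22.33.......
After op 3 (delete): buffer="vmvxvmqdyrbh" (len 12), cursors c1@1 c2@3 c3@5, authorship 1.2.3.......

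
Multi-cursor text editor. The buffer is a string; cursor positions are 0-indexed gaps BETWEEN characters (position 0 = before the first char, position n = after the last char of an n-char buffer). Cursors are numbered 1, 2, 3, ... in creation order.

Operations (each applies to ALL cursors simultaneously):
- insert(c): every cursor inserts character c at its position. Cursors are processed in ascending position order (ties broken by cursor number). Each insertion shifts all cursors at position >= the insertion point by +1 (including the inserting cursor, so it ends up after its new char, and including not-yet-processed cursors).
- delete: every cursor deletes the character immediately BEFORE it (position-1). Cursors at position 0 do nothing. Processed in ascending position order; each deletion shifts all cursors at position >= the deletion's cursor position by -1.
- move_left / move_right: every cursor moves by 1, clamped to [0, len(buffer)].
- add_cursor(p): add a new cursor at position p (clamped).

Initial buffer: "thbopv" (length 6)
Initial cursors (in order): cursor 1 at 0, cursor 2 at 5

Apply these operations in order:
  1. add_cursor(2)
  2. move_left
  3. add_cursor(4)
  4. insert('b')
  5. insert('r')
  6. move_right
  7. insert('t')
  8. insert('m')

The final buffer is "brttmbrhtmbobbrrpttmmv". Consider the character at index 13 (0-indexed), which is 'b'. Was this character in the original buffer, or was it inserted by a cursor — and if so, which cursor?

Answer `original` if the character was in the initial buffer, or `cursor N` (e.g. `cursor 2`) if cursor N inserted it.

Answer: cursor 4

Derivation:
After op 1 (add_cursor(2)): buffer="thbopv" (len 6), cursors c1@0 c3@2 c2@5, authorship ......
After op 2 (move_left): buffer="thbopv" (len 6), cursors c1@0 c3@1 c2@4, authorship ......
After op 3 (add_cursor(4)): buffer="thbopv" (len 6), cursors c1@0 c3@1 c2@4 c4@4, authorship ......
After op 4 (insert('b')): buffer="btbhbobbpv" (len 10), cursors c1@1 c3@3 c2@8 c4@8, authorship 1.3...24..
After op 5 (insert('r')): buffer="brtbrhbobbrrpv" (len 14), cursors c1@2 c3@5 c2@12 c4@12, authorship 11.33...2424..
After op 6 (move_right): buffer="brtbrhbobbrrpv" (len 14), cursors c1@3 c3@6 c2@13 c4@13, authorship 11.33...2424..
After op 7 (insert('t')): buffer="brttbrhtbobbrrpttv" (len 18), cursors c1@4 c3@8 c2@17 c4@17, authorship 11.133.3..2424.24.
After op 8 (insert('m')): buffer="brttmbrhtmbobbrrpttmmv" (len 22), cursors c1@5 c3@10 c2@21 c4@21, authorship 11.1133.33..2424.2424.
Authorship (.=original, N=cursor N): 1 1 . 1 1 3 3 . 3 3 . . 2 4 2 4 . 2 4 2 4 .
Index 13: author = 4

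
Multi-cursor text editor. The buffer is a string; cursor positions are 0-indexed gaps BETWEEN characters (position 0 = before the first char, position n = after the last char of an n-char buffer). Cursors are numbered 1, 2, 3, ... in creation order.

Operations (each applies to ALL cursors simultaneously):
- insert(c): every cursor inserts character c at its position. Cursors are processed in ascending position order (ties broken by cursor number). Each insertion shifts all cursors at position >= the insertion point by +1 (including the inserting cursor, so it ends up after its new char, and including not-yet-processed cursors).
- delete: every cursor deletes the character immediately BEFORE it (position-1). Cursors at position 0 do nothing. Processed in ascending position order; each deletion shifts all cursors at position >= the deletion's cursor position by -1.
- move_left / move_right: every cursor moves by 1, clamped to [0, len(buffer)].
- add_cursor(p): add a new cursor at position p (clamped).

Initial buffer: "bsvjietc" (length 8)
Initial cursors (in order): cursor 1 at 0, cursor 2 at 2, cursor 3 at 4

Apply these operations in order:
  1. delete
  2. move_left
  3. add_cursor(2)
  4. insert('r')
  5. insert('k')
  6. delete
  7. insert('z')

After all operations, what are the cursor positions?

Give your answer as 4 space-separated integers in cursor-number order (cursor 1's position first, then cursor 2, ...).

After op 1 (delete): buffer="bvietc" (len 6), cursors c1@0 c2@1 c3@2, authorship ......
After op 2 (move_left): buffer="bvietc" (len 6), cursors c1@0 c2@0 c3@1, authorship ......
After op 3 (add_cursor(2)): buffer="bvietc" (len 6), cursors c1@0 c2@0 c3@1 c4@2, authorship ......
After op 4 (insert('r')): buffer="rrbrvrietc" (len 10), cursors c1@2 c2@2 c3@4 c4@6, authorship 12.3.4....
After op 5 (insert('k')): buffer="rrkkbrkvrkietc" (len 14), cursors c1@4 c2@4 c3@7 c4@10, authorship 1212.33.44....
After op 6 (delete): buffer="rrbrvrietc" (len 10), cursors c1@2 c2@2 c3@4 c4@6, authorship 12.3.4....
After op 7 (insert('z')): buffer="rrzzbrzvrzietc" (len 14), cursors c1@4 c2@4 c3@7 c4@10, authorship 1212.33.44....

Answer: 4 4 7 10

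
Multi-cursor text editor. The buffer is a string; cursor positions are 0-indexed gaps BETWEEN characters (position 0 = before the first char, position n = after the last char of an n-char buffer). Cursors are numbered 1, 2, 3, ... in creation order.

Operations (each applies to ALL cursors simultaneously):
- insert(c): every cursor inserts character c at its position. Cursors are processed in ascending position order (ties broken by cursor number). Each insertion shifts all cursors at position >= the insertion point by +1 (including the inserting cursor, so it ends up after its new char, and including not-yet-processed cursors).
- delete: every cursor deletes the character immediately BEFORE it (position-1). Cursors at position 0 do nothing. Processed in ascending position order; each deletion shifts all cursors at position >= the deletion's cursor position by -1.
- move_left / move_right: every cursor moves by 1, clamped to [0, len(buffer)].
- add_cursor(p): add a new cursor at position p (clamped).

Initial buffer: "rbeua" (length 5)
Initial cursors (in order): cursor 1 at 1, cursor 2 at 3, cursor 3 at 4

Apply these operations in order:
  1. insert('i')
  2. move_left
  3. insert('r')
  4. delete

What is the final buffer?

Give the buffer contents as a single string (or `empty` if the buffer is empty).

Answer: ribeiuia

Derivation:
After op 1 (insert('i')): buffer="ribeiuia" (len 8), cursors c1@2 c2@5 c3@7, authorship .1..2.3.
After op 2 (move_left): buffer="ribeiuia" (len 8), cursors c1@1 c2@4 c3@6, authorship .1..2.3.
After op 3 (insert('r')): buffer="rriberiuria" (len 11), cursors c1@2 c2@6 c3@9, authorship .11..22.33.
After op 4 (delete): buffer="ribeiuia" (len 8), cursors c1@1 c2@4 c3@6, authorship .1..2.3.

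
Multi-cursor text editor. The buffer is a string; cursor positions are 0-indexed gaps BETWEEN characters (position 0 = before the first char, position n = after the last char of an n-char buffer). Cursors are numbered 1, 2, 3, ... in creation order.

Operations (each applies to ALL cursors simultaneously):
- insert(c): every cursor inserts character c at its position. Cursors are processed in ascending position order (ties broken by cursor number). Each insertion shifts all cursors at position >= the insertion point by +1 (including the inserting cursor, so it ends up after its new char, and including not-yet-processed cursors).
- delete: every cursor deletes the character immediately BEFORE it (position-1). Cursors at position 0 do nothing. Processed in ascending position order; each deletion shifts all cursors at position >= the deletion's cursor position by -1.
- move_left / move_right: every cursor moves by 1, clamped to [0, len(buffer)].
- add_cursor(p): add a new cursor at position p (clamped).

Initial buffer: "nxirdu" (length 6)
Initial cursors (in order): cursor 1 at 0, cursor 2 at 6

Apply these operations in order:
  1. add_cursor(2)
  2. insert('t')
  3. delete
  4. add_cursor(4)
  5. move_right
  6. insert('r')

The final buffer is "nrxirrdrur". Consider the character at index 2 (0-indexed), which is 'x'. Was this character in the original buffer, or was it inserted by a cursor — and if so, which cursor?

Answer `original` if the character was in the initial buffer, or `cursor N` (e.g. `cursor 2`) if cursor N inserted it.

After op 1 (add_cursor(2)): buffer="nxirdu" (len 6), cursors c1@0 c3@2 c2@6, authorship ......
After op 2 (insert('t')): buffer="tnxtirdut" (len 9), cursors c1@1 c3@4 c2@9, authorship 1..3....2
After op 3 (delete): buffer="nxirdu" (len 6), cursors c1@0 c3@2 c2@6, authorship ......
After op 4 (add_cursor(4)): buffer="nxirdu" (len 6), cursors c1@0 c3@2 c4@4 c2@6, authorship ......
After op 5 (move_right): buffer="nxirdu" (len 6), cursors c1@1 c3@3 c4@5 c2@6, authorship ......
After op 6 (insert('r')): buffer="nrxirrdrur" (len 10), cursors c1@2 c3@5 c4@8 c2@10, authorship .1..3..4.2
Authorship (.=original, N=cursor N): . 1 . . 3 . . 4 . 2
Index 2: author = original

Answer: original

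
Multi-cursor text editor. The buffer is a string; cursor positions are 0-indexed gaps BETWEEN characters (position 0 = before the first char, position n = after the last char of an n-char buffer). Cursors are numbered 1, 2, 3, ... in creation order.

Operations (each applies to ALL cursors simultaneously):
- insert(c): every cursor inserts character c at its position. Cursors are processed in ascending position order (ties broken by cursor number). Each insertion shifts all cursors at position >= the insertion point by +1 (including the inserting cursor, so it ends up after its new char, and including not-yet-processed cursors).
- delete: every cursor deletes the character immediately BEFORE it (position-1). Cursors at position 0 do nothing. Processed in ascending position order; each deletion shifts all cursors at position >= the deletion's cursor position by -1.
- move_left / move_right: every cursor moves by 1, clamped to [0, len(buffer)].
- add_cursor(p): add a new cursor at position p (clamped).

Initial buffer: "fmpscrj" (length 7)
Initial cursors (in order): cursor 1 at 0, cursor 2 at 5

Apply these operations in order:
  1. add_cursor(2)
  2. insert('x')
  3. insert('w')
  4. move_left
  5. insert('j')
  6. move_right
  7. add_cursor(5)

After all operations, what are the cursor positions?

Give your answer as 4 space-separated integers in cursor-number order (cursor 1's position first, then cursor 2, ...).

Answer: 3 14 8 5

Derivation:
After op 1 (add_cursor(2)): buffer="fmpscrj" (len 7), cursors c1@0 c3@2 c2@5, authorship .......
After op 2 (insert('x')): buffer="xfmxpscxrj" (len 10), cursors c1@1 c3@4 c2@8, authorship 1..3...2..
After op 3 (insert('w')): buffer="xwfmxwpscxwrj" (len 13), cursors c1@2 c3@6 c2@11, authorship 11..33...22..
After op 4 (move_left): buffer="xwfmxwpscxwrj" (len 13), cursors c1@1 c3@5 c2@10, authorship 11..33...22..
After op 5 (insert('j')): buffer="xjwfmxjwpscxjwrj" (len 16), cursors c1@2 c3@7 c2@13, authorship 111..333...222..
After op 6 (move_right): buffer="xjwfmxjwpscxjwrj" (len 16), cursors c1@3 c3@8 c2@14, authorship 111..333...222..
After op 7 (add_cursor(5)): buffer="xjwfmxjwpscxjwrj" (len 16), cursors c1@3 c4@5 c3@8 c2@14, authorship 111..333...222..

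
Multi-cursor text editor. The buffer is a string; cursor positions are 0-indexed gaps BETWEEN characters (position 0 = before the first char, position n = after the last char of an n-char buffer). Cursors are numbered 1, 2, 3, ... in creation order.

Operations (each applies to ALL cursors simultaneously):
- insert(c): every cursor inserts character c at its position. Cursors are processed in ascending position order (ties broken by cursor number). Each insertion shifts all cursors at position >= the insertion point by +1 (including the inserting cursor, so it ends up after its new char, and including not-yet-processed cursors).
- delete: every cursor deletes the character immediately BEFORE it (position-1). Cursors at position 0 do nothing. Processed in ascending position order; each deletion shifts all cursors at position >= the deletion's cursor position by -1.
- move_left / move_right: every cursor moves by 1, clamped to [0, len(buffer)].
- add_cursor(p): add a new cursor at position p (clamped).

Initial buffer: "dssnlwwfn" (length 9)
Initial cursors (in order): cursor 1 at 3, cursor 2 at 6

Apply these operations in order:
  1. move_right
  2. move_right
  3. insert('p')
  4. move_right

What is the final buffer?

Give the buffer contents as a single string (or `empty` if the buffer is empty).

Answer: dssnlpwwfpn

Derivation:
After op 1 (move_right): buffer="dssnlwwfn" (len 9), cursors c1@4 c2@7, authorship .........
After op 2 (move_right): buffer="dssnlwwfn" (len 9), cursors c1@5 c2@8, authorship .........
After op 3 (insert('p')): buffer="dssnlpwwfpn" (len 11), cursors c1@6 c2@10, authorship .....1...2.
After op 4 (move_right): buffer="dssnlpwwfpn" (len 11), cursors c1@7 c2@11, authorship .....1...2.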